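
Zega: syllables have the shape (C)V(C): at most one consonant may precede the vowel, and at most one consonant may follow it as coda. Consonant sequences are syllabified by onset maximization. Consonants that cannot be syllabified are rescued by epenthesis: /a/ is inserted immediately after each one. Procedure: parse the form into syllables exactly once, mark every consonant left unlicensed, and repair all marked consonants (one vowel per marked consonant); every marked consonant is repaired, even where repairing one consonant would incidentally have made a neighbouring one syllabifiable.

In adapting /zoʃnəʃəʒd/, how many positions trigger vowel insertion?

1

The unsyllabifiable consonants are /d/; each receives one epenthetic vowel.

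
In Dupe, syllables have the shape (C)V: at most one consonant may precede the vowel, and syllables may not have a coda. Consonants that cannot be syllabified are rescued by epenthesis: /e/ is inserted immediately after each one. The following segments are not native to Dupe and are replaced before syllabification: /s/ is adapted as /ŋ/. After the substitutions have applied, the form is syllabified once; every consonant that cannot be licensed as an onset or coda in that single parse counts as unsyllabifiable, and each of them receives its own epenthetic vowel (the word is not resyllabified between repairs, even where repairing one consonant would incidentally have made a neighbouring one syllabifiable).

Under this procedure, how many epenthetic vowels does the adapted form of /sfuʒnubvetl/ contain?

After substitution the input is /ŋfuʒnubvetl/.
The unsyllabifiable consonants are /ŋ/, /ʒ/, /b/, /t/, /l/; each receives one epenthetic vowel.

5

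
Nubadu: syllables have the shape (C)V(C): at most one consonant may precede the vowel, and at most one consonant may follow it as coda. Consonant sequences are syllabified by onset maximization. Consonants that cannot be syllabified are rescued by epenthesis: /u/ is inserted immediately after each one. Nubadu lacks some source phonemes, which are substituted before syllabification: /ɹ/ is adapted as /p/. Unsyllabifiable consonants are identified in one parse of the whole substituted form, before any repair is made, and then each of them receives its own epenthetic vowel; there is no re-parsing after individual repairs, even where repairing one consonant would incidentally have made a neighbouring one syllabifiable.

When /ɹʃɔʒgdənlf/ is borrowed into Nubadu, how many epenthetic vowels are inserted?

After substitution the input is /pʃɔʒgdənlf/.
The unsyllabifiable consonants are /p/, /g/, /l/, /f/; each receives one epenthetic vowel.

4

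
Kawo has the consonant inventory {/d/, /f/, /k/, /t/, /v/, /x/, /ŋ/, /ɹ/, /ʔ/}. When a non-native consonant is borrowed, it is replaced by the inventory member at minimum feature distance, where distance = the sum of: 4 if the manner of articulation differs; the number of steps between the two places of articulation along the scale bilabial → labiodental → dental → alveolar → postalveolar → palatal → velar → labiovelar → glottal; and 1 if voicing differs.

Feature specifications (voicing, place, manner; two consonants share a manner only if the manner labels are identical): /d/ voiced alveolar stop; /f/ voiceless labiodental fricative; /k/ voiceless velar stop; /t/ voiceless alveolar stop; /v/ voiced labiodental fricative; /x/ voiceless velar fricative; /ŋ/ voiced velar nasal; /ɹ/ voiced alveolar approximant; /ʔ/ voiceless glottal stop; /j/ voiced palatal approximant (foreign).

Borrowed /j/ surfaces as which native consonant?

/ɹ/ is closest: same manner (approximant), place distance 2 (palatal→alveolar), same voicing; total 2. Next closest is /ŋ/ at distance 5.

ɹ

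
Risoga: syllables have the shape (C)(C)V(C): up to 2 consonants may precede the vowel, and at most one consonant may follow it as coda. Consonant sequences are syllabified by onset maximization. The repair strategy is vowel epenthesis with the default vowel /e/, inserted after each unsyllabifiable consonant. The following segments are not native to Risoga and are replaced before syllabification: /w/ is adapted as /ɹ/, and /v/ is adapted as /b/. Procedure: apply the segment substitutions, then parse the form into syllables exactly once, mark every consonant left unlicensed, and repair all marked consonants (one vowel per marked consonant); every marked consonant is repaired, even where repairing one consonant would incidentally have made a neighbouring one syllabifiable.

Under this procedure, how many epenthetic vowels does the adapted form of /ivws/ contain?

After substitution the input is /ibɹs/.
The unsyllabifiable consonants are /ɹ/, /s/; each receives one epenthetic vowel.

2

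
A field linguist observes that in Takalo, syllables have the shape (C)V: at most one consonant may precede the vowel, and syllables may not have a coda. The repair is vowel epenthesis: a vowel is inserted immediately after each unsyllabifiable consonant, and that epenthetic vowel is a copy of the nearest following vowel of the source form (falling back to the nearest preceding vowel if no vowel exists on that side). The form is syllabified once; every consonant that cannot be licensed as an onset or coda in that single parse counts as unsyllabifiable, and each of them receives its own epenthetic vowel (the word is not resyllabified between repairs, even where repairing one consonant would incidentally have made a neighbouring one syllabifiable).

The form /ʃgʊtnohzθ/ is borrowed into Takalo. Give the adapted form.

ʃʊgʊtonohozoθo

The consonants /ʃ/, /t/, /h/, /z/, /θ/ cannot be parsed into a legal (C)V syllable (no codas are permitted; onsets are limited to one consonant).
Inserting the epenthetic vowel yields /ʃ/ → /ʃʊ/, /t/ → /to/, /h/ → /ho/, /z/ → /zo/, /θ/ → /θo/.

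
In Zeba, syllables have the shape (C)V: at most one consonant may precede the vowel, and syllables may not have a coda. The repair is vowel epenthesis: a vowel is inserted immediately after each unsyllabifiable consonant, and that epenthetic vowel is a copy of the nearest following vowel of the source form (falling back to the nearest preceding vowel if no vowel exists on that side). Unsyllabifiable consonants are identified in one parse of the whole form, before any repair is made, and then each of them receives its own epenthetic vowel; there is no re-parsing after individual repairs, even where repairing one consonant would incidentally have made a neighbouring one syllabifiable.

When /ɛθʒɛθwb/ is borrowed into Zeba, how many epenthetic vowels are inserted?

The unsyllabifiable consonants are /θ/, /θ/, /w/, /b/; each receives one epenthetic vowel.

4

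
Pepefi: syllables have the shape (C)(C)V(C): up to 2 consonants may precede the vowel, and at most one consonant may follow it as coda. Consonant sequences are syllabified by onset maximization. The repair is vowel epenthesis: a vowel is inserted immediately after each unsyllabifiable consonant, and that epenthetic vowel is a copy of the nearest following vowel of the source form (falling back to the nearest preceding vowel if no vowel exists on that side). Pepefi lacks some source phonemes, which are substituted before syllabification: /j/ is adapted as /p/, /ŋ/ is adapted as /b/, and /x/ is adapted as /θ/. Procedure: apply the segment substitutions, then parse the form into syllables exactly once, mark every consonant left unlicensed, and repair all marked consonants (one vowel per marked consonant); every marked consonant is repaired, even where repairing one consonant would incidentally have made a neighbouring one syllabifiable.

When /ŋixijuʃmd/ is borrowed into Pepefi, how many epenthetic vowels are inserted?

2

After substitution the input is /biθipuʃmd/.
The unsyllabifiable consonants are /m/, /d/; each receives one epenthetic vowel.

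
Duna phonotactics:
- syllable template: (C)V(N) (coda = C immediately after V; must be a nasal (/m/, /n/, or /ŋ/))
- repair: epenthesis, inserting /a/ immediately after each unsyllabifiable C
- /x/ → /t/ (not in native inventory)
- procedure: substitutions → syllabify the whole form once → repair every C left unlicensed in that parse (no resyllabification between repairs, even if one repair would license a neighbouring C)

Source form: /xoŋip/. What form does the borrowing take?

Substitution: /x/ → /t/, giving /toŋip/.
The consonants /p/ cannot be parsed into a legal (C)V(N) syllable (only a nasal (/m/, /n/, or /ŋ/) is licensed in coda position; onsets are limited to one consonant).
Epenthesis after each stranded consonant: /p/ → /pa/.

toŋipa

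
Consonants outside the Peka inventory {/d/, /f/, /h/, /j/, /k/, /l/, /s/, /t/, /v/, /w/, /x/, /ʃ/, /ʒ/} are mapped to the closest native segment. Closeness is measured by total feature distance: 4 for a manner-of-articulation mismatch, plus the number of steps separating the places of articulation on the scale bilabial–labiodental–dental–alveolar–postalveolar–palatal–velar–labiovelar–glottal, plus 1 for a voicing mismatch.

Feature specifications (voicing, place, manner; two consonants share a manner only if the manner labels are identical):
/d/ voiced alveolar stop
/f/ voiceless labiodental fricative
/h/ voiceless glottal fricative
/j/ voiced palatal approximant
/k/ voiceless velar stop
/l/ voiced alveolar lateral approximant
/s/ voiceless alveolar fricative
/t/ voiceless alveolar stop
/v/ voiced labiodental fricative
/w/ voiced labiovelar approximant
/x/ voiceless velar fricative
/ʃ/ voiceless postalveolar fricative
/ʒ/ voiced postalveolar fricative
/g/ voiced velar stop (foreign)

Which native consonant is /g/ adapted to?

k

/k/ is closest: same manner (stop), place distance 0 (velar→velar), voicing differs (+1); total 1. Next closest is /d/ at distance 3.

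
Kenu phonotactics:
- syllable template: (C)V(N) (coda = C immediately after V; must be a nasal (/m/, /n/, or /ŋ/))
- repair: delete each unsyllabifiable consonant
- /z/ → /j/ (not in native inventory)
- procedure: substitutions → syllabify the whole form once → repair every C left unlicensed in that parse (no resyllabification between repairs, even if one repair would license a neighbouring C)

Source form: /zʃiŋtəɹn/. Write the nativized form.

ʃiŋtə

Substitution: /z/ → /j/, giving /jʃiŋtəɹn/.
The consonants /j/, /ɹ/, /n/ cannot be parsed into a legal (C)V(N) syllable (only a nasal (/m/, /n/, or /ŋ/) is licensed in coda position; onsets are limited to one consonant).
Deletion applies to /j/, /ɹ/, /n/.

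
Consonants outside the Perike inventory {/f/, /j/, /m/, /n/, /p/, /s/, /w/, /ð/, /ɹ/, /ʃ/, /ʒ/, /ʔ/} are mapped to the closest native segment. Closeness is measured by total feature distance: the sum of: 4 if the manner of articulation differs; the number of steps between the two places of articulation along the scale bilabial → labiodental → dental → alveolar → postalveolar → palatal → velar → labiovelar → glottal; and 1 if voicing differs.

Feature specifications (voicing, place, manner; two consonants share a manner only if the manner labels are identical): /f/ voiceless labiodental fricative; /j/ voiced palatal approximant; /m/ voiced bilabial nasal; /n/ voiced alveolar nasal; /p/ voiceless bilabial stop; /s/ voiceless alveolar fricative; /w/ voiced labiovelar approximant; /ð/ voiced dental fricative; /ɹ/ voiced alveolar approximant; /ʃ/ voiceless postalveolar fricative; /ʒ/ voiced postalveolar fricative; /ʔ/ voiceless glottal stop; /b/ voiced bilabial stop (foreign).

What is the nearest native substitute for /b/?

p

/p/ is closest: same manner (stop), place distance 0 (bilabial→bilabial), voicing differs (+1); total 1. Next closest is /m/ at distance 4.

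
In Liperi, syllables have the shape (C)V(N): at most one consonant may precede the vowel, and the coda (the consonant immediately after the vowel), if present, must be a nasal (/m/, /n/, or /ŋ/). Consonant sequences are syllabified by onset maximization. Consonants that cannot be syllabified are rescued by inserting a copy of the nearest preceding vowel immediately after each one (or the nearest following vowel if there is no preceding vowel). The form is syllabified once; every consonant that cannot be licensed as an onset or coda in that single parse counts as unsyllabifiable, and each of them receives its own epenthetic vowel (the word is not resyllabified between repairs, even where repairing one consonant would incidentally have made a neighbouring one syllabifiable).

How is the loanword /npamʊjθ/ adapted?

napamʊjʊθʊ

Syllabifying with onset maximization leaves /n/, /j/, /θ/ stranded (only a nasal (/m/, /n/, or /ŋ/) is licensed in coda position; onsets are limited to one consonant).
Each unlicensed consonant becomes the onset of a new syllable: /n/ → /na/, /j/ → /jʊ/, /θ/ → /θʊ/.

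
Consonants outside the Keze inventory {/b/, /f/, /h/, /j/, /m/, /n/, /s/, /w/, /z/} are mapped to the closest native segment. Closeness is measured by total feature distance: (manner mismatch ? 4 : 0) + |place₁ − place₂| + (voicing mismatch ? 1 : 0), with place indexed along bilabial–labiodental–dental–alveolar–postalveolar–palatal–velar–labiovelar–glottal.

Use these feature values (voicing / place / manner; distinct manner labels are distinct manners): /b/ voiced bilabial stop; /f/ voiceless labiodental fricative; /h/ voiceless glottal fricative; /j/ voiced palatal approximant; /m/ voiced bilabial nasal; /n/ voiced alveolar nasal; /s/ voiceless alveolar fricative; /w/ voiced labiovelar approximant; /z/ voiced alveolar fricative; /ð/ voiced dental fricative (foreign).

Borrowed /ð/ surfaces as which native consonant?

/z/ is closest: same manner (fricative), place distance 1 (dental→alveolar), same voicing; total 1. Next closest is /f/ at distance 2.

z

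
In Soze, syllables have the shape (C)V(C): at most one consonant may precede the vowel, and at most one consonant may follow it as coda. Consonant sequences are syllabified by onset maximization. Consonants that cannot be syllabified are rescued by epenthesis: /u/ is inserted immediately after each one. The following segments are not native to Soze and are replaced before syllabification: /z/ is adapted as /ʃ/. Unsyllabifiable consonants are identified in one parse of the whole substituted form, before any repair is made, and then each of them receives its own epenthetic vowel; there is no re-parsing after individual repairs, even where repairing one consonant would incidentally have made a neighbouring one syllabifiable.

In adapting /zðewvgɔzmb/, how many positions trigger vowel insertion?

After substitution the input is /ʃðewvgɔʃmb/.
The unsyllabifiable consonants are /ʃ/, /v/, /m/, /b/; each receives one epenthetic vowel.

4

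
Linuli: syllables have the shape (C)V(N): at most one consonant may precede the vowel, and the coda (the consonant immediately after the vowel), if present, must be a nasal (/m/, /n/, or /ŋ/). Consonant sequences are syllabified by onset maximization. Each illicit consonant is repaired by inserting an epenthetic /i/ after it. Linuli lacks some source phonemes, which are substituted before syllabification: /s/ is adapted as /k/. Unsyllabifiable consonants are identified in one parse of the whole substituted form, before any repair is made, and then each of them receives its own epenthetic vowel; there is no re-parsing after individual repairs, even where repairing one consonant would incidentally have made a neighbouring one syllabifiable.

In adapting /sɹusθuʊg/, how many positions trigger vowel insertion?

3

After substitution the input is /kɹukθuʊg/.
The unsyllabifiable consonants are /k/, /k/, /g/; each receives one epenthetic vowel.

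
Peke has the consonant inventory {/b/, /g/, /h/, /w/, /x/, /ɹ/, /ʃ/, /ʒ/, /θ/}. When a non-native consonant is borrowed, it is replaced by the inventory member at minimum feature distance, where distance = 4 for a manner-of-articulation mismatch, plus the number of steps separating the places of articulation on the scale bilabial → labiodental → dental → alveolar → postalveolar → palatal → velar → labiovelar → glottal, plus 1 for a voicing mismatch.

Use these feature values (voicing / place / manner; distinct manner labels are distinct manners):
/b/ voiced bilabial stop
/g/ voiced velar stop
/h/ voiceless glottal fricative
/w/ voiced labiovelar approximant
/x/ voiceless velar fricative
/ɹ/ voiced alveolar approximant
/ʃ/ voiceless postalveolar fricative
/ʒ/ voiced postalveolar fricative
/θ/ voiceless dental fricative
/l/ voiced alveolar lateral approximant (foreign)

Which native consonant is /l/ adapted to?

/ɹ/ is closest: manner differs (lateral approximant→approximant, +4), place distance 0 (alveolar→alveolar), same voicing; total 4. Next closest is /ʒ/ at distance 5.

ɹ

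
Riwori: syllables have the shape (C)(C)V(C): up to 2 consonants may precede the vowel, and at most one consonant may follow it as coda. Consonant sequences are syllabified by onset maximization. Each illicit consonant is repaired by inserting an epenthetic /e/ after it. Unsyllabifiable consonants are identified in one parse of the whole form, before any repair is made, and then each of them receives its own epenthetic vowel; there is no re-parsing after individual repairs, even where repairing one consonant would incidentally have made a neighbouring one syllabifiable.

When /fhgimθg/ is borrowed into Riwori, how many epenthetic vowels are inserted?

The unsyllabifiable consonants are /f/, /θ/, /g/; each receives one epenthetic vowel.

3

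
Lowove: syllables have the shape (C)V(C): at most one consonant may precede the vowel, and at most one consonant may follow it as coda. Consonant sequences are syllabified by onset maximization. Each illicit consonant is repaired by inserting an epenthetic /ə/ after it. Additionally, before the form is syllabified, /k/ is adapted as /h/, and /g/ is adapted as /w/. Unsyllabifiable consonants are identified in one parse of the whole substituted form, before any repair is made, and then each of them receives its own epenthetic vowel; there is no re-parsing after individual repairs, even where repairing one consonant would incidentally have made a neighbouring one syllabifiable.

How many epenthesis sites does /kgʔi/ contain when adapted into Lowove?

2

After substitution the input is /hwʔi/.
The unsyllabifiable consonants are /h/, /w/; each receives one epenthetic vowel.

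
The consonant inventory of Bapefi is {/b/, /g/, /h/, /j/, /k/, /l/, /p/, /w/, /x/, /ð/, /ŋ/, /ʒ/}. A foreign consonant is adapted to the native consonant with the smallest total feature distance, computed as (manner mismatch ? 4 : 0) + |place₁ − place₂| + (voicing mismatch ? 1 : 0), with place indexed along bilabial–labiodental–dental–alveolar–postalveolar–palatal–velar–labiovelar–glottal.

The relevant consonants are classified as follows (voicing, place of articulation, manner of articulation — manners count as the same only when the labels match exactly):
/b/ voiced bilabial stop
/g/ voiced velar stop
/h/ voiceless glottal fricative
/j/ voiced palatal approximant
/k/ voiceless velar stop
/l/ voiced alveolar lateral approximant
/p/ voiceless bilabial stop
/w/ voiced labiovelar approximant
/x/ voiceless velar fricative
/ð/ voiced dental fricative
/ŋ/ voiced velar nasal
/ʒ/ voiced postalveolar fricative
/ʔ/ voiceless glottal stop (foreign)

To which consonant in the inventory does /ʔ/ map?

/k/ is closest: same manner (stop), place distance 2 (glottal→velar), same voicing; total 2. Next closest is /g/ at distance 3.

k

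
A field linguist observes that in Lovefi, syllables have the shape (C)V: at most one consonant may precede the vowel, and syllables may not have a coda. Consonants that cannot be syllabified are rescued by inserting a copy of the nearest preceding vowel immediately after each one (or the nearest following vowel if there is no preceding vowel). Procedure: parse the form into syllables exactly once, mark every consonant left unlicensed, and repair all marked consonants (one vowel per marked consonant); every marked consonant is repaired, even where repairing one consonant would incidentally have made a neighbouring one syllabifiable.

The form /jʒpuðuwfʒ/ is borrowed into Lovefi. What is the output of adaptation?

Syllabifying with onset maximization leaves /j/, /ʒ/, /w/, /f/, /ʒ/ stranded (no codas are permitted; onsets are limited to one consonant).
Each unlicensed consonant becomes the onset of a new syllable: /j/ → /ju/, /ʒ/ → /ʒu/, /w/ → /wu/, /f/ → /fu/, /ʒ/ → /ʒu/.

juʒupuðuwufuʒu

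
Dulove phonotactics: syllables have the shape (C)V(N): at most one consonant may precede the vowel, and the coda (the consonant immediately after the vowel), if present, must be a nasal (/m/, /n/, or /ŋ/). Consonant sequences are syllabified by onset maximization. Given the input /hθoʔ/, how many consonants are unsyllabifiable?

2

Syllabifying with onset maximization leaves /h/, /ʔ/ stranded (only a nasal (/m/, /n/, or /ŋ/) is licensed in coda position; onsets are limited to one consonant).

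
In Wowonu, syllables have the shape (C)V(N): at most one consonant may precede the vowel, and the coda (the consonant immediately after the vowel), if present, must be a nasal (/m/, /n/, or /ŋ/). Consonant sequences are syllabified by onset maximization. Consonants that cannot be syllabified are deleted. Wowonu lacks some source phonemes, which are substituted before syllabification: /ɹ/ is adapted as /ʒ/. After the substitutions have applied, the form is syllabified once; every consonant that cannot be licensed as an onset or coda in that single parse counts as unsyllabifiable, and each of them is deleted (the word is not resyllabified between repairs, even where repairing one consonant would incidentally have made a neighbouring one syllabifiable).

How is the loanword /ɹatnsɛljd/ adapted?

Substitution: /ɹ/ → /ʒ/, giving /ʒatnsɛljd/.
Under (C)V(N), the unsyllabifiable consonants are /t/, /n/, /l/, /j/, /d/ (only a nasal (/m/, /n/, or /ŋ/) is licensed in coda position; onsets are limited to one consonant).
Deleting the stranded consonants removes /t/, /n/, /l/, /j/, /d/.

ʒasɛ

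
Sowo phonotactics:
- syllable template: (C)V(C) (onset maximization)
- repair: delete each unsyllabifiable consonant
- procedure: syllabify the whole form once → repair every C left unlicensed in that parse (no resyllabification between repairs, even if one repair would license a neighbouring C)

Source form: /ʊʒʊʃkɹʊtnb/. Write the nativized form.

ʊʒʊʃɹʊt

The consonants /k/, /n/, /b/ cannot be parsed into a legal (C)V(C) syllable (at most one coda consonant is licensed; onsets are limited to one consonant).
Each unlicensed consonant is deleted: /k/, /n/, /b/.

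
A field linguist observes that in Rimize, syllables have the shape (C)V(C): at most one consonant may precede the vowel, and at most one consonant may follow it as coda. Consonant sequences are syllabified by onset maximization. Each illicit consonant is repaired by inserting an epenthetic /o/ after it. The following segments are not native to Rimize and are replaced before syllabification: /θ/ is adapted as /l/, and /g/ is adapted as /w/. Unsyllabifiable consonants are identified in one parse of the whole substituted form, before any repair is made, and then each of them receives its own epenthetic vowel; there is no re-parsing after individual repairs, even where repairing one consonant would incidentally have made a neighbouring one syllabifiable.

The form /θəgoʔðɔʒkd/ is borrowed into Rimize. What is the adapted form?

ləwoʔðɔʒkodo

Substitution: /θ/ → /l/, /g/ → /w/, giving /ləwoʔðɔʒkd/.
Under (C)V(C), the unsyllabifiable consonants are /k/, /d/ (at most one coda consonant is licensed; onsets are limited to one consonant).
Inserting the epenthetic vowel yields /k/ → /ko/, /d/ → /do/.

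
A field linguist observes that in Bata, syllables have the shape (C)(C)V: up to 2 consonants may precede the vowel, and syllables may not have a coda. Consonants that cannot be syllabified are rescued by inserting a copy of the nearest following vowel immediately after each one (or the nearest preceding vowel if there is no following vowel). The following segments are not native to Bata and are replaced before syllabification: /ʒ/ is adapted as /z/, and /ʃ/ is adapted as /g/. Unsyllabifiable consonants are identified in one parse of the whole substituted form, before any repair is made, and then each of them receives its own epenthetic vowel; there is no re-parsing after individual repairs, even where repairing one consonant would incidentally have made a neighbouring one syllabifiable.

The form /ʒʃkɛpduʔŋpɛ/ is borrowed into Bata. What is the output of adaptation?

zɛgkɛpduʔɛŋpɛ

Substitution: /ʒ/ → /z/, /ʃ/ → /g/, giving /zgkɛpduʔŋpɛ/.
Under (C)(C)V, the unsyllabifiable consonants are /z/, /ʔ/ (no codas are permitted; onsets may contain at most 2 consonants).
Each unlicensed consonant becomes the onset of a new syllable: /z/ → /zɛ/, /ʔ/ → /ʔɛ/.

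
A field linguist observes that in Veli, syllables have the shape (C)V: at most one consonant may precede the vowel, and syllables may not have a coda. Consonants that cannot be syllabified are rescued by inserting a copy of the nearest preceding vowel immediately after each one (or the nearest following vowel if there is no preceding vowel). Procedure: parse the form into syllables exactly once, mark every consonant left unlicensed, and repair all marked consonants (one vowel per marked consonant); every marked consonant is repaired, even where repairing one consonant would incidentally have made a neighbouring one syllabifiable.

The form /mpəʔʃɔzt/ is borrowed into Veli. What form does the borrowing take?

məpəʔəʃɔzɔtɔ

The consonants /m/, /ʔ/, /z/, /t/ cannot be parsed into a legal (C)V syllable (no codas are permitted; onsets are limited to one consonant).
Inserting the epenthetic vowel yields /m/ → /mə/, /ʔ/ → /ʔə/, /z/ → /zɔ/, /t/ → /tɔ/.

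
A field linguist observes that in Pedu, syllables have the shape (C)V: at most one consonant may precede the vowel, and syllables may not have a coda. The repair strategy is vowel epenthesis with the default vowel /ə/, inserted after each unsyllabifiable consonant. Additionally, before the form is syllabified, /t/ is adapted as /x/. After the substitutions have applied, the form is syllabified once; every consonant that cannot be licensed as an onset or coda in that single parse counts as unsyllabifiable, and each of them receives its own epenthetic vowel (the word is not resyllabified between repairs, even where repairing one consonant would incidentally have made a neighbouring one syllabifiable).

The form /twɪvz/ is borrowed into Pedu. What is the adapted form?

Substitution: /t/ → /x/, giving /xwɪvz/.
Syllabifying with onset maximization leaves /x/, /v/, /z/ stranded (no codas are permitted; onsets are limited to one consonant).
Inserting the epenthetic vowel yields /x/ → /xə/, /v/ → /və/, /z/ → /zə/.

xəwɪvəzə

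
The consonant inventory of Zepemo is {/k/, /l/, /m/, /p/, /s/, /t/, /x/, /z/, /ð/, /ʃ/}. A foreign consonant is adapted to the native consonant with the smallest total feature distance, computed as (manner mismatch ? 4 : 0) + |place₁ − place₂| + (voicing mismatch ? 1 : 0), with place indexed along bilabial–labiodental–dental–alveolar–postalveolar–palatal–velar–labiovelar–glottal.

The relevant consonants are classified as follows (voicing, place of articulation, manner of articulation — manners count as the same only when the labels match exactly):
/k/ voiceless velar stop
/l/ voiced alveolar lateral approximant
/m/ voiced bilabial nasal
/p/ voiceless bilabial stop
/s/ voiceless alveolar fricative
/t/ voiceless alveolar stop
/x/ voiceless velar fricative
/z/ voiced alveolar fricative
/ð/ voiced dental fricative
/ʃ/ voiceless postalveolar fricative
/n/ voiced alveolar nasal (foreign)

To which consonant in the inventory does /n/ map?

m

/m/ is closest: same manner (nasal), place distance 3 (alveolar→bilabial), same voicing; total 3. Next closest is /l/ at distance 4.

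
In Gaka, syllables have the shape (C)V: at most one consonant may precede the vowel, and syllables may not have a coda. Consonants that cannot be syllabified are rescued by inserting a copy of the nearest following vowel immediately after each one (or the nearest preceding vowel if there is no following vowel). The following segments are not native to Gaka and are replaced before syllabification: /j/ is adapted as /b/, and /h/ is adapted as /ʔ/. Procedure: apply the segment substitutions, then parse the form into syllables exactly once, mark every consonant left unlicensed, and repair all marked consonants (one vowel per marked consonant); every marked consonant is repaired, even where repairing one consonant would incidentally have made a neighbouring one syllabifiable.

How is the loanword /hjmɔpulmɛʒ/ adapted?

Substitution: /h/ → /ʔ/, /j/ → /b/, giving /ʔbmɔpulmɛʒ/.
The consonants /ʔ/, /b/, /l/, /ʒ/ cannot be parsed into a legal (C)V syllable (no codas are permitted; onsets are limited to one consonant).
Inserting the epenthetic vowel yields /ʔ/ → /ʔɔ/, /b/ → /bɔ/, /l/ → /lɛ/, /ʒ/ → /ʒɛ/.

ʔɔbɔmɔpulɛmɛʒɛ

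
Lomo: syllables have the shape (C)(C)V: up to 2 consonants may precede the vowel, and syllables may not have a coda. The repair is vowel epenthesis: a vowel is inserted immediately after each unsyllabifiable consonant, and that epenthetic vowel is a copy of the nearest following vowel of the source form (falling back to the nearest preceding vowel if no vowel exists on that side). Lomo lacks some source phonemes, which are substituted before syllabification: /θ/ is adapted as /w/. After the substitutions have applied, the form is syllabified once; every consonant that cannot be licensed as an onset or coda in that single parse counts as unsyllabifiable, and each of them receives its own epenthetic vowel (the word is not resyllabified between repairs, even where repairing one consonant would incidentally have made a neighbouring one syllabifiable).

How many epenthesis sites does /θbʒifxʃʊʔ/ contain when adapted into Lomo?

After substitution the input is /wbʒifxʃʊʔ/.
The unsyllabifiable consonants are /w/, /f/, /ʔ/; each receives one epenthetic vowel.

3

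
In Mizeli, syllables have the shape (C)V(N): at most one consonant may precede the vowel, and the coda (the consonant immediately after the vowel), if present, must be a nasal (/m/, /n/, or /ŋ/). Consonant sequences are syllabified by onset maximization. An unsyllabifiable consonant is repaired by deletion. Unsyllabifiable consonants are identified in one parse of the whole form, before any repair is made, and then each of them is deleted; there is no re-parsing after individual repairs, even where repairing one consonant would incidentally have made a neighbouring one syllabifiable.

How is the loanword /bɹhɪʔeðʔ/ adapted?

Syllabifying with onset maximization leaves /b/, /ɹ/, /ð/, /ʔ/ stranded (only a nasal (/m/, /n/, or /ŋ/) is licensed in coda position; onsets are limited to one consonant).
Deletion applies to /b/, /ɹ/, /ð/, /ʔ/.

hɪʔe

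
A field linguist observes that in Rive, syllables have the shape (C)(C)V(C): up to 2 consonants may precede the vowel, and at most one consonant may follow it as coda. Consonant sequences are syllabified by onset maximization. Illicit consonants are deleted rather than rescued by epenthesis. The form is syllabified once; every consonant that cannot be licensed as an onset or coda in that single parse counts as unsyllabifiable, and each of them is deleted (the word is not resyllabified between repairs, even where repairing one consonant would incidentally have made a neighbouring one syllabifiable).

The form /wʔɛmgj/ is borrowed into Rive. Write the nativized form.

Syllabifying with onset maximization leaves /g/, /j/ stranded (at most one coda consonant is licensed; onsets may contain at most 2 consonants).
Deletion applies to /g/, /j/.

wʔɛm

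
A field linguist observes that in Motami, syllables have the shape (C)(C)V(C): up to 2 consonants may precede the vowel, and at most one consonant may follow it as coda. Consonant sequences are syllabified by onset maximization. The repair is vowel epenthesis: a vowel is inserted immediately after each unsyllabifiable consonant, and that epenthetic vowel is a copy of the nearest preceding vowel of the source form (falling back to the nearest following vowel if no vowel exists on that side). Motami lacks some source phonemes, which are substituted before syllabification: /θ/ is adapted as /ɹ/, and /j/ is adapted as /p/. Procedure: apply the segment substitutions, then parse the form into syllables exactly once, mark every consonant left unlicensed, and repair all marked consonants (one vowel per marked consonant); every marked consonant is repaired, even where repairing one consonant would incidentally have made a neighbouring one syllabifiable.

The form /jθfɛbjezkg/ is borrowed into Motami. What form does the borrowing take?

pɛɹfɛbpezkege

Substitution: /j/ → /p/, /θ/ → /ɹ/, giving /pɹfɛbpezkg/.
Syllabifying with onset maximization leaves /p/, /k/, /g/ stranded (at most one coda consonant is licensed; onsets may contain at most 2 consonants).
Epenthesis after each stranded consonant: /p/ → /pɛ/, /k/ → /ke/, /g/ → /ge/.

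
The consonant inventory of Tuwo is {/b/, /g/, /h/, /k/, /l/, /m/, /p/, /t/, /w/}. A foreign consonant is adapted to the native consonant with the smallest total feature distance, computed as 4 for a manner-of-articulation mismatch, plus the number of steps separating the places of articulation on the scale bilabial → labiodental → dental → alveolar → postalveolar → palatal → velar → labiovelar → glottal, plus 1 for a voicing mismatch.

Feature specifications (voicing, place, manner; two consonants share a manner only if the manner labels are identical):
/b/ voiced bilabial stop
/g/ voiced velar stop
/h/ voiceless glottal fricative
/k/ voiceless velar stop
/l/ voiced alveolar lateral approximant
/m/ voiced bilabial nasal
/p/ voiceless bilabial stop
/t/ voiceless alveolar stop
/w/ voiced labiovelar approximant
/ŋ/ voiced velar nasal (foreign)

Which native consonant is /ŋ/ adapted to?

g

/g/ is closest: manner differs (nasal→stop, +4), place distance 0 (velar→velar), same voicing; total 4. Next closest is /k/ at distance 5.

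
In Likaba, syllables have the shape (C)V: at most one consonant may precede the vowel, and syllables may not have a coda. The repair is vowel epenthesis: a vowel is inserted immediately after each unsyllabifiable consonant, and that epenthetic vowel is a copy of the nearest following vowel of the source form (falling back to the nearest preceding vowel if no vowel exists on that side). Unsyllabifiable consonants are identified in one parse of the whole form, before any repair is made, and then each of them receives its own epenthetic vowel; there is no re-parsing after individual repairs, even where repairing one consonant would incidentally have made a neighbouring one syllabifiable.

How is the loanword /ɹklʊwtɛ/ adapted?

Syllabifying with onset maximization leaves /ɹ/, /k/, /w/ stranded (no codas are permitted; onsets are limited to one consonant).
Each unlicensed consonant becomes the onset of a new syllable: /ɹ/ → /ɹʊ/, /k/ → /kʊ/, /w/ → /wɛ/.

ɹʊkʊlʊwɛtɛ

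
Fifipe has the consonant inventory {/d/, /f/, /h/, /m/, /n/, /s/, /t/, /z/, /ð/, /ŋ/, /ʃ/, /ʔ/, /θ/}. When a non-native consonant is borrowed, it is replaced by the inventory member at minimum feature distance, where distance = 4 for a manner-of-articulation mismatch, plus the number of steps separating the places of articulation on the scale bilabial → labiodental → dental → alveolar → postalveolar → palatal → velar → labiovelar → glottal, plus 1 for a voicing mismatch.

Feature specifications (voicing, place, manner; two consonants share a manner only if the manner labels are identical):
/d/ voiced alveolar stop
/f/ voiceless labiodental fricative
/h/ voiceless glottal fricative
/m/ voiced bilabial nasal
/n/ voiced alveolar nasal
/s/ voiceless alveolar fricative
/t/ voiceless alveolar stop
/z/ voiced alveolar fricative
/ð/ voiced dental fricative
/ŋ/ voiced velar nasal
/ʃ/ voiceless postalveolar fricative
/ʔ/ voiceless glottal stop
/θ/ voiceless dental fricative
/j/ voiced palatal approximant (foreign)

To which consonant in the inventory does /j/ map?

ŋ

/ŋ/ is closest: manner differs (approximant→nasal, +4), place distance 1 (palatal→velar), same voicing; total 5. Next closest is /d/ at distance 6.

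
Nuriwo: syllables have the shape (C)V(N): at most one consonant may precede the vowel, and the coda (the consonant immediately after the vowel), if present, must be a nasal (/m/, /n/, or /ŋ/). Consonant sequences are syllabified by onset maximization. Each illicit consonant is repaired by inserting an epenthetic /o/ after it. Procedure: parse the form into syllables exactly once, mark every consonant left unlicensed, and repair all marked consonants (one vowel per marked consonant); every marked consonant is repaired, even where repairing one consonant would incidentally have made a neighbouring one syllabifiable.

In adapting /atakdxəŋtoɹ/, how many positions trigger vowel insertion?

The unsyllabifiable consonants are /k/, /d/, /ɹ/; each receives one epenthetic vowel.

3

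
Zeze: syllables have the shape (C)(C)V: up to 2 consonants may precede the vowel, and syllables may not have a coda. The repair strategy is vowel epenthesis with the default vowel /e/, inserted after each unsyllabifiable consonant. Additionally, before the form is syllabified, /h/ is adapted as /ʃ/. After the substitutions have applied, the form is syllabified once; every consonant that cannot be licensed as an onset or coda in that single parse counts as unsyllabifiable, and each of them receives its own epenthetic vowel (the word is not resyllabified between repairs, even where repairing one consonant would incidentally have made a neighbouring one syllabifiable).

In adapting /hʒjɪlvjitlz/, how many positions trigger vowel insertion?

5

After substitution the input is /ʃʒjɪlvjitlz/.
The unsyllabifiable consonants are /ʃ/, /l/, /t/, /l/, /z/; each receives one epenthetic vowel.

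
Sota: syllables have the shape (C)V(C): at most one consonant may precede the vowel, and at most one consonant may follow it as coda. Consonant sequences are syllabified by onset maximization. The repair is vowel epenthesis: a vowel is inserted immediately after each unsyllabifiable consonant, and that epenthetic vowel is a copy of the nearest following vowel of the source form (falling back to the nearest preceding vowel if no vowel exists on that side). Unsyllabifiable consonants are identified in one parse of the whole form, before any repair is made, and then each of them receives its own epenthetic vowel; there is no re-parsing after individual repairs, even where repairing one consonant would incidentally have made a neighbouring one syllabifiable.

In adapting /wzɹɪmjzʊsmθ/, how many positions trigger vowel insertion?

The unsyllabifiable consonants are /w/, /z/, /j/, /m/, /θ/; each receives one epenthetic vowel.

5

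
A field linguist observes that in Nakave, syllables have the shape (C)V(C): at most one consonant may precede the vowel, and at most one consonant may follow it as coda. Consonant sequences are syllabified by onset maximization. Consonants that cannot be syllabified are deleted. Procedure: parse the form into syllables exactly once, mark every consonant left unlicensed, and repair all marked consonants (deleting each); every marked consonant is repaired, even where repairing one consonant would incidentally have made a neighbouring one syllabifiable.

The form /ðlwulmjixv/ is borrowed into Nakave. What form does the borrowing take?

wuljix

Syllabifying with onset maximization leaves /ð/, /l/, /m/, /v/ stranded (at most one coda consonant is licensed; onsets are limited to one consonant).
Each unlicensed consonant is deleted: /ð/, /l/, /m/, /v/.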